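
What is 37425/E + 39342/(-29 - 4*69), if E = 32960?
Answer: -257059539/2010560 ≈ -127.85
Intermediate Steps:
37425/E + 39342/(-29 - 4*69) = 37425/32960 + 39342/(-29 - 4*69) = 37425*(1/32960) + 39342/(-29 - 276) = 7485/6592 + 39342/(-305) = 7485/6592 + 39342*(-1/305) = 7485/6592 - 39342/305 = -257059539/2010560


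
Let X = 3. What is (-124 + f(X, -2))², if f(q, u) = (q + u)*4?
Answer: 14400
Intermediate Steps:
f(q, u) = 4*q + 4*u
(-124 + f(X, -2))² = (-124 + (4*3 + 4*(-2)))² = (-124 + (12 - 8))² = (-124 + 4)² = (-120)² = 14400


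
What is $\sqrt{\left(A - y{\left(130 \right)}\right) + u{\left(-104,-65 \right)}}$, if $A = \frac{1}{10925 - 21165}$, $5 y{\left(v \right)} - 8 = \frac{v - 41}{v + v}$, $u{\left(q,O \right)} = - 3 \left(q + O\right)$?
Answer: $\frac{\sqrt{8745063782}}{4160} \approx 22.48$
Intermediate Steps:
$u{\left(q,O \right)} = - 3 O - 3 q$ ($u{\left(q,O \right)} = - 3 \left(O + q\right) = - 3 O - 3 q$)
$y{\left(v \right)} = \frac{8}{5} + \frac{-41 + v}{10 v}$ ($y{\left(v \right)} = \frac{8}{5} + \frac{\left(v - 41\right) \frac{1}{v + v}}{5} = \frac{8}{5} + \frac{\left(-41 + v\right) \frac{1}{2 v}}{5} = \frac{8}{5} + \frac{\frac{1}{2} \frac{1}{v} \left(-41 + v\right)}{5} = \frac{8}{5} + \frac{-41 + v}{10 v}$)
$A = - \frac{1}{10240}$ ($A = \frac{1}{-10240} = - \frac{1}{10240} \approx -9.7656 \cdot 10^{-5}$)
$\sqrt{\left(A - y{\left(130 \right)}\right) + u{\left(-104,-65 \right)}} = \sqrt{\left(- \frac{1}{10240} - \frac{-41 + 17 \cdot 130}{10 \cdot 130}\right) - -507} = \sqrt{\left(- \frac{1}{10240} - \frac{1}{10} \cdot \frac{1}{130} \left(-41 + 2210\right)\right) + \left(195 + 312\right)} = \sqrt{\left(- \frac{1}{10240} - \frac{1}{10} \cdot \frac{1}{130} \cdot 2169\right) + 507} = \sqrt{\left(- \frac{1}{10240} - \frac{2169}{1300}\right) + 507} = \sqrt{- \frac{1110593}{665600} + 507} = \sqrt{\frac{336348607}{665600}} = \frac{\sqrt{8745063782}}{4160}$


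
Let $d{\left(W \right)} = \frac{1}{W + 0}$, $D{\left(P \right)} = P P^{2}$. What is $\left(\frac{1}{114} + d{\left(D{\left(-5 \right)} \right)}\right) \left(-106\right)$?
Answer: $- \frac{583}{7125} \approx -0.081825$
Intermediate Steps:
$D{\left(P \right)} = P^{3}$
$d{\left(W \right)} = \frac{1}{W}$
$\left(\frac{1}{114} + d{\left(D{\left(-5 \right)} \right)}\right) \left(-106\right) = \left(\frac{1}{114} + \frac{1}{\left(-5\right)^{3}}\right) \left(-106\right) = \left(\frac{1}{114} + \frac{1}{-125}\right) \left(-106\right) = \left(\frac{1}{114} - \frac{1}{125}\right) \left(-106\right) = \frac{11}{14250} \left(-106\right) = - \frac{583}{7125}$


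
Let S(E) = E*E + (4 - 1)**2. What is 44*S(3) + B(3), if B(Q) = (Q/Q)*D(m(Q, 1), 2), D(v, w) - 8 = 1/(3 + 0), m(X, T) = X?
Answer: 2401/3 ≈ 800.33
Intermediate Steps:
S(E) = 9 + E**2 (S(E) = E**2 + 3**2 = E**2 + 9 = 9 + E**2)
D(v, w) = 25/3 (D(v, w) = 8 + 1/(3 + 0) = 8 + 1/3 = 25/3)
B(Q) = 25/3 (B(Q) = (Q/Q)*(25/3) = 1*(25/3) = 25/3)
44*S(3) + B(3) = 44*(9 + 3**2) + 25/3 = 44*(9 + 9) + 25/3 = 44*18 + 25/3 = 792 + 25/3 = 2401/3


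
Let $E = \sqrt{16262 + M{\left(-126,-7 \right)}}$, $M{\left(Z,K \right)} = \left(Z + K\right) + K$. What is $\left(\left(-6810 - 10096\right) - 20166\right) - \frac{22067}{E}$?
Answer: $-37072 - \frac{22067 \sqrt{16122}}{16122} \approx -37246.0$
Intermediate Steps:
$M{\left(Z,K \right)} = Z + 2 K$ ($M{\left(Z,K \right)} = \left(K + Z\right) + K = Z + 2 K$)
$E = \sqrt{16122}$ ($E = \sqrt{16262 + \left(-126 + 2 \left(-7\right)\right)} = \sqrt{16262 - 140} = \sqrt{16122} \approx 126.97$)
$\left(\left(-6810 - 10096\right) - 20166\right) - \frac{22067}{E} = \left(\left(-6810 - 10096\right) - 20166\right) - \frac{22067}{\sqrt{16122}} = \left(\left(-6810 - 10096\right) - 20166\right) - 22067 \frac{\sqrt{16122}}{16122} = \left(-16906 - 20166\right) - \frac{22067 \sqrt{16122}}{16122} = -37072 - \frac{22067 \sqrt{16122}}{16122}$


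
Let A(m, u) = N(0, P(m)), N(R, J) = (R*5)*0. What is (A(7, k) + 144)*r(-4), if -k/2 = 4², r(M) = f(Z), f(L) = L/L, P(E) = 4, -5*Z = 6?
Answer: 144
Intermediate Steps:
Z = -6/5 (Z = -⅕*6 = -6/5 ≈ -1.2000)
f(L) = 1
r(M) = 1
N(R, J) = 0 (N(R, J) = (5*R)*0 = 0)
k = -32 (k = -2*4² = -2*16 = -32)
A(m, u) = 0
(A(7, k) + 144)*r(-4) = (0 + 144)*1 = 144*1 = 144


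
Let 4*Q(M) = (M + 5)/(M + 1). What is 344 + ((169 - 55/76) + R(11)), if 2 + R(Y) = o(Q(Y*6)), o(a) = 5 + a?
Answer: 656284/1273 ≈ 515.54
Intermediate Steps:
Q(M) = (5 + M)/(4*(1 + M)) (Q(M) = ((M + 5)/(M + 1))/4 = ((5 + M)/(1 + M))/4 = (5 + M)/(4*(1 + M)))
R(Y) = 3 + (5 + 6*Y)/(4*(1 + 6*Y)) (R(Y) = -2 + (5 + (5 + Y*6)/(4*(1 + Y*6))) = -2 + (5 + (5 + 6*Y)/(4*(1 + 6*Y))) = 3 + (5 + 6*Y)/(4*(1 + 6*Y)))
344 + ((169 - 55/76) + R(11)) = 344 + ((169 - 55/76) + (17 + 78*11)/(4*(1 + 6*11))) = 344 + ((169 - 55*1/76) + (17 + 858)/(4*(1 + 66))) = 344 + ((169 - 55/76) + (1/4)*875/67) = 344 + (12789/76 + (1/4)*(1/67)*875) = 344 + (12789/76 + 875/268) = 344 + 218372/1273 = 656284/1273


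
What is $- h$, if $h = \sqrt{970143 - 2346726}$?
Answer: $- i \sqrt{1376583} \approx - 1173.3 i$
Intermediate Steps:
$h = i \sqrt{1376583}$ ($h = \sqrt{-1376583} = i \sqrt{1376583} \approx 1173.3 i$)
$- h = - i \sqrt{1376583}$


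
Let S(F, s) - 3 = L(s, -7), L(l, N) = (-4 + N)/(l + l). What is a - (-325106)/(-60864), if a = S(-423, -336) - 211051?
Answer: -936654657/4438 ≈ -2.1105e+5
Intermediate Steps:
L(l, N) = (-4 + N)/(2*l) (L(l, N) = (-4 + N)/((2*l)) = (-4 + N)*(1/(2*l)) = (-4 + N)/(2*l))
S(F, s) = 3 - 11/(2*s) (S(F, s) = 3 + (-4 - 7)/(2*s) = 3 + (½)*(-11)/s = 3 - 11/(2*s))
a = -141824245/672 (a = (3 - 11/2/(-336)) - 211051 = (3 - 11/2*(-1/336)) - 211051 = (3 + 11/672) - 211051 = 2027/672 - 211051 = -141824245/672 ≈ -2.1105e+5)
a - (-325106)/(-60864) = -141824245/672 - (-325106)/(-60864) = -141824245/672 - (-325106)*(-1)/60864 = -141824245/672 - 1*162553/30432 = -141824245/672 - 162553/30432 = -936654657/4438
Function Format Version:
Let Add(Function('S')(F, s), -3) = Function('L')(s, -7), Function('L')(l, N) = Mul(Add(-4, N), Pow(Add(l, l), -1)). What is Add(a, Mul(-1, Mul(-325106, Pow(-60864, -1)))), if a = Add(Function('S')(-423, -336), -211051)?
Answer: Rational(-936654657, 4438) ≈ -2.1105e+5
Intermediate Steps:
Function('L')(l, N) = Mul(Rational(1, 2), Pow(l, -1), Add(-4, N)) (Function('L')(l, N) = Mul(Add(-4, N), Pow(Mul(2, l), -1)) = Mul(Add(-4, N), Mul(Rational(1, 2), Pow(l, -1))) = Mul(Rational(1, 2), Pow(l, -1), Add(-4, N)))
Function('S')(F, s) = Add(3, Mul(Rational(-11, 2), Pow(s, -1))) (Function('S')(F, s) = Add(3, Mul(Rational(1, 2), Pow(s, -1), Add(-4, -7))) = Add(3, Mul(Rational(1, 2), Pow(s, -1), -11)) = Add(3, Mul(Rational(-11, 2), Pow(s, -1))))
a = Rational(-141824245, 672) (a = Add(Add(3, Mul(Rational(-11, 2), Pow(-336, -1))), -211051) = Add(Add(3, Mul(Rational(-11, 2), Rational(-1, 336))), -211051) = Add(Add(3, Rational(11, 672)), -211051) = Add(Rational(2027, 672), -211051) = Rational(-141824245, 672) ≈ -2.1105e+5)
Add(a, Mul(-1, Mul(-325106, Pow(-60864, -1)))) = Add(Rational(-141824245, 672), Mul(-1, Mul(-325106, Pow(-60864, -1)))) = Add(Rational(-141824245, 672), Mul(-1, Mul(-325106, Rational(-1, 60864)))) = Add(Rational(-141824245, 672), Mul(-1, Rational(162553, 30432))) = Add(Rational(-141824245, 672), Rational(-162553, 30432)) = Rational(-936654657, 4438)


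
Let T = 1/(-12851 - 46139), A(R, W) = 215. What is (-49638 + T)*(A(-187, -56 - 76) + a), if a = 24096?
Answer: -71186148192131/58990 ≈ -1.2067e+9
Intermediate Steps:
T = -1/58990 (T = 1/(-58990) = -1/58990 ≈ -1.6952e-5)
(-49638 + T)*(A(-187, -56 - 76) + a) = (-49638 - 1/58990)*(215 + 24096) = -2928145621/58990*24311 = -71186148192131/58990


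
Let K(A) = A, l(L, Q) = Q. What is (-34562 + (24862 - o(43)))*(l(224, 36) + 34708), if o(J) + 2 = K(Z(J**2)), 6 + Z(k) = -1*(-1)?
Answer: -336773592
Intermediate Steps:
Z(k) = -5 (Z(k) = -6 - 1*(-1) = -6 + 1 = -5)
o(J) = -7 (o(J) = -2 - 5 = -7)
(-34562 + (24862 - o(43)))*(l(224, 36) + 34708) = (-34562 + (24862 - 1*(-7)))*(36 + 34708) = (-34562 + (24862 + 7))*34744 = (-34562 + 24869)*34744 = -9693*34744 = -336773592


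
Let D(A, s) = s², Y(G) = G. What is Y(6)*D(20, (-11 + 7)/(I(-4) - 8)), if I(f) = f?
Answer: ⅔ ≈ 0.66667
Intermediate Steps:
Y(6)*D(20, (-11 + 7)/(I(-4) - 8)) = 6*((-11 + 7)/(-4 - 8))² = 6*(-4/(-12))² = 6*(-4*(-1/12))² = 6*(⅓)² = 6*(⅑) = ⅔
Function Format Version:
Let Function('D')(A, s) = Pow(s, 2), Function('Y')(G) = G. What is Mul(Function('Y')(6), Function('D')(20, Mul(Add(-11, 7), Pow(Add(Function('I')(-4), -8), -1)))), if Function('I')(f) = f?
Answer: Rational(2, 3) ≈ 0.66667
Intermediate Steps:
Mul(Function('Y')(6), Function('D')(20, Mul(Add(-11, 7), Pow(Add(Function('I')(-4), -8), -1)))) = Mul(6, Pow(Mul(Add(-11, 7), Pow(Add(-4, -8), -1)), 2)) = Mul(6, Pow(Mul(-4, Pow(-12, -1)), 2)) = Mul(6, Pow(Mul(-4, Rational(-1, 12)), 2)) = Mul(6, Pow(Rational(1, 3), 2)) = Mul(6, Rational(1, 9)) = Rational(2, 3)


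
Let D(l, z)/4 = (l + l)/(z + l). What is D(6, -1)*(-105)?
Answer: -1008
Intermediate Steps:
D(l, z) = 8*l/(l + z) (D(l, z) = 4*((l + l)/(z + l)) = 4*((2*l)/(l + z)) = 4*(2*l/(l + z)) = 8*l/(l + z))
D(6, -1)*(-105) = (8*6/(6 - 1))*(-105) = (8*6/5)*(-105) = (8*6*(⅕))*(-105) = (48/5)*(-105) = -1008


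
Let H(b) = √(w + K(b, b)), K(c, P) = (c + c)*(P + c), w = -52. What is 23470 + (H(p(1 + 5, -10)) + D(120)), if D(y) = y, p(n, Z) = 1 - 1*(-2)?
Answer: 23590 + 4*I ≈ 23590.0 + 4.0*I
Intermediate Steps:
K(c, P) = 2*c*(P + c) (K(c, P) = (2*c)*(P + c) = 2*c*(P + c))
p(n, Z) = 3 (p(n, Z) = 1 + 2 = 3)
H(b) = √(-52 + 4*b²) (H(b) = √(-52 + 2*b*(b + b)) = √(-52 + 2*b*(2*b)) = √(-52 + 4*b²))
23470 + (H(p(1 + 5, -10)) + D(120)) = 23470 + (2*√(-13 + 3²) + 120) = 23470 + (2*√(-13 + 9) + 120) = 23470 + (2*√(-4) + 120) = 23470 + (2*(2*I) + 120) = 23470 + (4*I + 120) = 23470 + (120 + 4*I) = 23590 + 4*I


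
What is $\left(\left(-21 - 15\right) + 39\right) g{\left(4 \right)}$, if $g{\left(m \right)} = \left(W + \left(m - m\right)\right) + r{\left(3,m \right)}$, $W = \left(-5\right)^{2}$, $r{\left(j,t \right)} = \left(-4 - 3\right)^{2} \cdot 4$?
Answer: $663$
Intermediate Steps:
$r{\left(j,t \right)} = 196$ ($r{\left(j,t \right)} = \left(-7\right)^{2} \cdot 4 = 49 \cdot 4 = 196$)
$W = 25$
$g{\left(m \right)} = 221$ ($g{\left(m \right)} = \left(25 + \left(m - m\right)\right) + 196 = \left(25 + 0\right) + 196 = 25 + 196 = 221$)
$\left(\left(-21 - 15\right) + 39\right) g{\left(4 \right)} = \left(\left(-21 - 15\right) + 39\right) 221 = \left(-36 + 39\right) 221 = 3 \cdot 221 = 663$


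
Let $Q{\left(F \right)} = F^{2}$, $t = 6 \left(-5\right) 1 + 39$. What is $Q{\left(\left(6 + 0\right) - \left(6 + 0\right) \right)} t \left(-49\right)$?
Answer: $0$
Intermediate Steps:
$t = 9$ ($t = \left(-30\right) 1 + 39 = -30 + 39 = 9$)
$Q{\left(\left(6 + 0\right) - \left(6 + 0\right) \right)} t \left(-49\right) = \left(\left(6 + 0\right) - \left(6 + 0\right)\right)^{2} \cdot 9 \left(-49\right) = \left(6 - 6\right)^{2} \cdot 9 \left(-49\right) = 0^{2} \cdot 9 \left(-49\right) = 0 \cdot 9 \left(-49\right) = 0 \left(-49\right) = 0$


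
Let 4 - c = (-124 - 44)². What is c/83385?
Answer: -332/981 ≈ -0.33843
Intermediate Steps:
c = -28220 (c = 4 - (-124 - 44)² = 4 - 1*(-168)² = 4 - 1*28224 = 4 - 28224 = -28220)
c/83385 = -28220/83385 = -28220*1/83385 = -332/981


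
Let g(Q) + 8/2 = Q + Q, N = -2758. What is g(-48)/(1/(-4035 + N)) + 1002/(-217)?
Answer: 147407098/217 ≈ 6.7930e+5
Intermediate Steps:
g(Q) = -4 + 2*Q (g(Q) = -4 + (Q + Q) = -4 + 2*Q)
g(-48)/(1/(-4035 + N)) + 1002/(-217) = (-4 + 2*(-48))/(1/(-4035 - 2758)) + 1002/(-217) = (-4 - 96)/(1/(-6793)) + 1002*(-1/217) = -100/(-1/6793) - 1002/217 = -100*(-6793) - 1002/217 = 679300 - 1002/217 = 147407098/217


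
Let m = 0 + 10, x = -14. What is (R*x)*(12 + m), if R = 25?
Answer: -7700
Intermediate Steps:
m = 10
(R*x)*(12 + m) = (25*(-14))*(12 + 10) = -350*22 = -7700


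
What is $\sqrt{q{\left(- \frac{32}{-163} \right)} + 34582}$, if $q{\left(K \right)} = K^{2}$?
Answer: $\frac{\sqrt{918810182}}{163} \approx 185.96$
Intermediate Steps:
$\sqrt{q{\left(- \frac{32}{-163} \right)} + 34582} = \sqrt{\left(- \frac{32}{-163}\right)^{2} + 34582} = \sqrt{\left(\left(-32\right) \left(- \frac{1}{163}\right)\right)^{2} + 34582} = \sqrt{\left(\frac{32}{163}\right)^{2} + 34582} = \sqrt{\frac{1024}{26569} + 34582} = \sqrt{\frac{918810182}{26569}} = \frac{\sqrt{918810182}}{163}$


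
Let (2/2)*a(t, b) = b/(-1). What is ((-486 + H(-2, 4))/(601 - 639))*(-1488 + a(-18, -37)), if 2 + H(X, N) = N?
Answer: -351142/19 ≈ -18481.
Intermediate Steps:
a(t, b) = -b (a(t, b) = b/(-1) = b*(-1) = -b)
H(X, N) = -2 + N
((-486 + H(-2, 4))/(601 - 639))*(-1488 + a(-18, -37)) = ((-486 + (-2 + 4))/(601 - 639))*(-1488 - 1*(-37)) = ((-486 + 2)/(-38))*(-1488 + 37) = -484*(-1/38)*(-1451) = (242/19)*(-1451) = -351142/19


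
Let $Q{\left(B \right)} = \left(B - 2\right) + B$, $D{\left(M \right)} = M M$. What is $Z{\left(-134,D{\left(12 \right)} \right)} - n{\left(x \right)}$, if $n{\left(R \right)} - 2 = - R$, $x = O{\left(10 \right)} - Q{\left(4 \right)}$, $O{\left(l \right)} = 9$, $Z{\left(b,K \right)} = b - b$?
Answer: $1$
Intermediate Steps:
$D{\left(M \right)} = M^{2}$
$Z{\left(b,K \right)} = 0$
$Q{\left(B \right)} = -2 + 2 B$ ($Q{\left(B \right)} = \left(-2 + B\right) + B = -2 + 2 B$)
$x = 3$ ($x = 9 - \left(-2 + 2 \cdot 4\right) = 9 - \left(-2 + 8\right) = 9 - 6 = 3$)
$n{\left(R \right)} = 2 - R$
$Z{\left(-134,D{\left(12 \right)} \right)} - n{\left(x \right)} = 0 - \left(2 - 3\right) = 0 - -1 = 0 + 1 = 1$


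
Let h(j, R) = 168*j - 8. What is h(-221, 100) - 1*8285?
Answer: -45421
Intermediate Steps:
h(j, R) = -8 + 168*j
h(-221, 100) - 1*8285 = (-8 + 168*(-221)) - 1*8285 = (-8 - 37128) - 8285 = -37136 - 8285 = -45421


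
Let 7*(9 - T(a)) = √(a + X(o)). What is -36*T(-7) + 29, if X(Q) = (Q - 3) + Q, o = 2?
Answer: -295 + 36*I*√6/7 ≈ -295.0 + 12.597*I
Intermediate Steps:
X(Q) = -3 + 2*Q (X(Q) = (-3 + Q) + Q = -3 + 2*Q)
T(a) = 9 - √(1 + a)/7 (T(a) = 9 - √(a + (-3 + 2*2))/7 = 9 - √(a + (-3 + 4))/7 = 9 - √(a + 1)/7 = 9 - √(1 + a)/7)
-36*T(-7) + 29 = -36*(9 - √(1 - 7)/7) + 29 = -36*(9 - I*√6/7) + 29 = (-324 + 36*I*√6/7) + 29 = -295 + 36*I*√6/7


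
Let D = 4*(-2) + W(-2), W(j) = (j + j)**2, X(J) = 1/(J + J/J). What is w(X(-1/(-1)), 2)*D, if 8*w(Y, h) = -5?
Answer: -5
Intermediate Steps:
X(J) = 1/(1 + J) (X(J) = 1/(J + 1) = 1/(1 + J))
w(Y, h) = -5/8 (w(Y, h) = (1/8)*(-5) = -5/8)
W(j) = 4*j**2 (W(j) = (2*j)**2 = 4*j**2)
D = 8 (D = 4*(-2) + 4*(-2)**2 = -8 + 4*4 = -8 + 16 = 8)
w(X(-1/(-1)), 2)*D = -5/8*8 = -5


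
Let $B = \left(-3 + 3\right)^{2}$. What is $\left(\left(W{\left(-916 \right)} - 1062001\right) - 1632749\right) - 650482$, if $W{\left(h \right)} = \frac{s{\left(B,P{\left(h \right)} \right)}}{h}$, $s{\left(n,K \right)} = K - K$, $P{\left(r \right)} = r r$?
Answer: $-3345232$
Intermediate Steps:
$P{\left(r \right)} = r^{2}$
$B = 0$ ($B = 0^{2} = 0$)
$s{\left(n,K \right)} = 0$
$W{\left(h \right)} = 0$ ($W{\left(h \right)} = \frac{0}{h} = 0$)
$\left(\left(W{\left(-916 \right)} - 1062001\right) - 1632749\right) - 650482 = \left(\left(0 - 1062001\right) - 1632749\right) - 650482 = \left(-1062001 - 1632749\right) - 650482 = -2694750 - 650482 = -3345232$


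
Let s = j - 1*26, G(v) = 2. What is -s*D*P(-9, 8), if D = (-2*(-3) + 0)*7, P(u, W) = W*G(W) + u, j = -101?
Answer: 37338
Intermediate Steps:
P(u, W) = u + 2*W (P(u, W) = W*2 + u = 2*W + u = u + 2*W)
D = 42 (D = (6 + 0)*7 = 6*7 = 42)
s = -127 (s = -101 - 1*26 = -101 - 26 = -127)
-s*D*P(-9, 8) = -(-127*42)*(-9 + 2*8) = -(-5334)*(-9 + 16) = -(-5334)*7 = -1*(-37338) = 37338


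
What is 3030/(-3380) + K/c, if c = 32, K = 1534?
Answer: 127199/2704 ≈ 47.041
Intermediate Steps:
3030/(-3380) + K/c = 3030/(-3380) + 1534/32 = 3030*(-1/3380) + 1534*(1/32) = -303/338 + 767/16 = 127199/2704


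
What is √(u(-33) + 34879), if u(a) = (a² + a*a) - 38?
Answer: √37019 ≈ 192.40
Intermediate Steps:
u(a) = -38 + 2*a² (u(a) = (a² + a²) - 38 = 2*a² - 38 = -38 + 2*a²)
√(u(-33) + 34879) = √((-38 + 2*(-33)²) + 34879) = √((-38 + 2*1089) + 34879) = √((-38 + 2178) + 34879) = √(2140 + 34879) = √37019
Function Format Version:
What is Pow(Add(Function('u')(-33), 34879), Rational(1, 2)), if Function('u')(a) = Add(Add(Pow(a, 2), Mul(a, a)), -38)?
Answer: Pow(37019, Rational(1, 2)) ≈ 192.40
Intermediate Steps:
Function('u')(a) = Add(-38, Mul(2, Pow(a, 2))) (Function('u')(a) = Add(Add(Pow(a, 2), Pow(a, 2)), -38) = Add(Mul(2, Pow(a, 2)), -38) = Add(-38, Mul(2, Pow(a, 2))))
Pow(Add(Function('u')(-33), 34879), Rational(1, 2)) = Pow(Add(Add(-38, Mul(2, Pow(-33, 2))), 34879), Rational(1, 2)) = Pow(Add(Add(-38, Mul(2, 1089)), 34879), Rational(1, 2)) = Pow(Add(Add(-38, 2178), 34879), Rational(1, 2)) = Pow(Add(2140, 34879), Rational(1, 2)) = Pow(37019, Rational(1, 2))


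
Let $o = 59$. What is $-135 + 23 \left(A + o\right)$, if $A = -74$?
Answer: $-480$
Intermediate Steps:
$-135 + 23 \left(A + o\right) = -135 + 23 \left(-74 + 59\right) = -135 + 23 \left(-15\right) = -135 - 345 = -480$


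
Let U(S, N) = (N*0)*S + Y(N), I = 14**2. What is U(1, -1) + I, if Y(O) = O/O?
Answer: 197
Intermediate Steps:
Y(O) = 1
I = 196
U(S, N) = 1 (U(S, N) = (N*0)*S + 1 = 0*S + 1 = 0 + 1 = 1)
U(1, -1) + I = 1 + 196 = 197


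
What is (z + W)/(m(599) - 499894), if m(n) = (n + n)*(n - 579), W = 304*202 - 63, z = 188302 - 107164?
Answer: -142483/475934 ≈ -0.29938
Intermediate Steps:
z = 81138
W = 61345 (W = 61408 - 63 = 61345)
m(n) = 2*n*(-579 + n) (m(n) = (2*n)*(-579 + n) = 2*n*(-579 + n))
(z + W)/(m(599) - 499894) = (81138 + 61345)/(2*599*(-579 + 599) - 499894) = 142483/(2*599*20 - 499894) = 142483/(23960 - 499894) = 142483/(-475934) = 142483*(-1/475934) = -142483/475934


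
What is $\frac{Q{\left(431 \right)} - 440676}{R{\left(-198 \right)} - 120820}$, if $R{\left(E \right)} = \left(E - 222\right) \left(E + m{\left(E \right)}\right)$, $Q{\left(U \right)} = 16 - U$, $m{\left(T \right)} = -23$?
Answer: $\frac{63013}{4000} \approx 15.753$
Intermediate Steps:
$R{\left(E \right)} = \left(-222 + E\right) \left(-23 + E\right)$ ($R{\left(E \right)} = \left(E - 222\right) \left(E - 23\right) = \left(-222 + E\right) \left(-23 + E\right)$)
$\frac{Q{\left(431 \right)} - 440676}{R{\left(-198 \right)} - 120820} = \frac{\left(16 - 431\right) - 440676}{\left(5106 + \left(-198\right)^{2} - -48510\right) - 120820} = \frac{\left(16 - 431\right) - 440676}{\left(5106 + 39204 + 48510\right) - 120820} = \frac{-415 - 440676}{92820 - 120820} = - \frac{441091}{-28000} = \left(-441091\right) \left(- \frac{1}{28000}\right) = \frac{63013}{4000}$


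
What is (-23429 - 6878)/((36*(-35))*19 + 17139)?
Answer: 30307/6801 ≈ 4.4563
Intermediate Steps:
(-23429 - 6878)/((36*(-35))*19 + 17139) = -30307/(-1260*19 + 17139) = -30307/(-23940 + 17139) = -30307/(-6801) = -30307*(-1/6801) = 30307/6801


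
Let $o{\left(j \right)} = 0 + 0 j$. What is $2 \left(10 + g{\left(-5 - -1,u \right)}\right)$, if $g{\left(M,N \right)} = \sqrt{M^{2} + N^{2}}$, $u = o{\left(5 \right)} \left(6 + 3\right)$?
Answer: $28$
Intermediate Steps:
$o{\left(j \right)} = 0$ ($o{\left(j \right)} = 0 + 0 = 0$)
$u = 0$ ($u = 0 \left(6 + 3\right) = 0 \cdot 9 = 0$)
$2 \left(10 + g{\left(-5 - -1,u \right)}\right) = 2 \left(10 + \sqrt{\left(-5 - -1\right)^{2} + 0^{2}}\right) = 2 \left(10 + \sqrt{\left(-5 + 1\right)^{2} + 0}\right) = 2 \left(10 + \sqrt{\left(-4\right)^{2} + 0}\right) = 2 \left(10 + \sqrt{16 + 0}\right) = 2 \left(10 + \sqrt{16}\right) = 2 \left(10 + 4\right) = 2 \cdot 14 = 28$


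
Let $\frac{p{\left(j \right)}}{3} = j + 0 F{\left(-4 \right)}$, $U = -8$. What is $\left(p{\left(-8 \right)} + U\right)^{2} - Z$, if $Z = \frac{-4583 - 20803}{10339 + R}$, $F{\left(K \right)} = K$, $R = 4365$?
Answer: $\frac{7541141}{7352} \approx 1025.7$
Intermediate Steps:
$p{\left(j \right)} = 3 j$ ($p{\left(j \right)} = 3 \left(j + 0 \left(-4\right)\right) = 3 \left(j + 0\right) = 3 j$)
$Z = - \frac{12693}{7352}$ ($Z = \frac{-4583 - 20803}{10339 + 4365} = - \frac{25386}{14704} = \left(-25386\right) \frac{1}{14704} = - \frac{12693}{7352} \approx -1.7265$)
$\left(p{\left(-8 \right)} + U\right)^{2} - Z = \left(3 \left(-8\right) - 8\right)^{2} - - \frac{12693}{7352} = \left(-24 - 8\right)^{2} + \frac{12693}{7352} = \left(-32\right)^{2} + \frac{12693}{7352} = 1024 + \frac{12693}{7352} = \frac{7541141}{7352}$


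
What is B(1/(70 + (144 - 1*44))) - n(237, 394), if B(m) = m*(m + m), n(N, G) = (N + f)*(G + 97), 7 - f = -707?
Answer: -6747297449/14450 ≈ -4.6694e+5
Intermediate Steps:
f = 714 (f = 7 - 1*(-707) = 7 + 707 = 714)
n(N, G) = (97 + G)*(714 + N) (n(N, G) = (N + 714)*(G + 97) = (714 + N)*(97 + G) = (97 + G)*(714 + N))
B(m) = 2*m² (B(m) = m*(2*m) = 2*m²)
B(1/(70 + (144 - 1*44))) - n(237, 394) = 2*(1/(70 + (144 - 1*44)))² - (69258 + 97*237 + 714*394 + 394*237) = 2*(1/(70 + (144 - 44)))² - (69258 + 22989 + 281316 + 93378) = 2*(1/(70 + 100))² - 1*466941 = 2*(1/170)² - 466941 = 2*(1/28900) - 466941 = 1/14450 - 466941 = -6747297449/14450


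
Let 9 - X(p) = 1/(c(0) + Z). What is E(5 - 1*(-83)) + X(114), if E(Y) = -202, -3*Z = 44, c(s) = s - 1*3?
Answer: -10226/53 ≈ -192.94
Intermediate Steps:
c(s) = -3 + s (c(s) = s - 3 = -3 + s)
Z = -44/3 (Z = -⅓*44 = -44/3 ≈ -14.667)
X(p) = 480/53 (X(p) = 9 - 1/((-3 + 0) - 44/3) = 9 - 1/(-3 - 44/3) = 9 - 1/(-53/3) = 9 - 1*(-3/53) = 9 + 3/53 = 480/53)
E(5 - 1*(-83)) + X(114) = -202 + 480/53 = -10226/53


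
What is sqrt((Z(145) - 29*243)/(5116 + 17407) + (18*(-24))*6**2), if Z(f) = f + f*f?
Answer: I*sqrt(7888986454679)/22523 ≈ 124.71*I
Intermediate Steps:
Z(f) = f + f**2
sqrt((Z(145) - 29*243)/(5116 + 17407) + (18*(-24))*6**2) = sqrt((145*(1 + 145) - 29*243)/(5116 + 17407) + (18*(-24))*6**2) = sqrt((145*146 - 7047)/22523 - 432*36) = sqrt((21170 - 7047)*(1/22523) - 15552) = sqrt(14123*(1/22523) - 15552) = sqrt(14123/22523 - 15552) = sqrt(-350263573/22523) = I*sqrt(7888986454679)/22523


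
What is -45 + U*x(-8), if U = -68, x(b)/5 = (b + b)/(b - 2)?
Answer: -589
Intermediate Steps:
x(b) = 10*b/(-2 + b) (x(b) = 5*((b + b)/(b - 2)) = 5*((2*b)/(-2 + b)) = 5*(2*b/(-2 + b)) = 10*b/(-2 + b))
-45 + U*x(-8) = -45 - 680*(-8)/(-2 - 8) = -45 - 680*(-8)/(-10) = -45 - 680*(-8)*(-1)/10 = -45 - 68*8 = -45 - 544 = -589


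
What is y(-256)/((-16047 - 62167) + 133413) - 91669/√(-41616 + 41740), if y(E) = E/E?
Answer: 1/55199 - 91669*√31/62 ≈ -8232.1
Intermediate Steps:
y(E) = 1
y(-256)/((-16047 - 62167) + 133413) - 91669/√(-41616 + 41740) = 1/((-16047 - 62167) + 133413) - 91669/√(-41616 + 41740) = 1/(-78214 + 133413) - 91669*√31/62 = 1/55199 - 91669*√31/62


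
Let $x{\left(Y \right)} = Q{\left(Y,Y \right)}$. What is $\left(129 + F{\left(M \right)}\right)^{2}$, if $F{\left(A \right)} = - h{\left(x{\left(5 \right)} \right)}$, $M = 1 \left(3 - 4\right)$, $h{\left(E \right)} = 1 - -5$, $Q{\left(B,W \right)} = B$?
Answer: $15129$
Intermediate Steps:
$x{\left(Y \right)} = Y$
$h{\left(E \right)} = 6$ ($h{\left(E \right)} = 1 + 5 = 6$)
$M = -1$ ($M = 1 \left(-1\right) = -1$)
$F{\left(A \right)} = -6$ ($F{\left(A \right)} = \left(-1\right) 6 = -6$)
$\left(129 + F{\left(M \right)}\right)^{2} = \left(129 - 6\right)^{2} = 123^{2} = 15129$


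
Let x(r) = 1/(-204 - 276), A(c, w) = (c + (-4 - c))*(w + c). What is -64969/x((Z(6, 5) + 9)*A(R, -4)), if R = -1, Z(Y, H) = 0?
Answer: 31185120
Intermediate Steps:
A(c, w) = -4*c - 4*w (A(c, w) = -4*(c + w) = -4*c - 4*w)
x(r) = -1/480 (x(r) = 1/(-480) = -1/480)
-64969/x((Z(6, 5) + 9)*A(R, -4)) = -64969/(-1/480) = -64969*(-480) = 31185120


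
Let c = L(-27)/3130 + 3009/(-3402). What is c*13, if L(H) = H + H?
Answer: -20804069/1774710 ≈ -11.723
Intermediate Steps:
L(H) = 2*H
c = -1600313/1774710 (c = (2*(-27))/3130 + 3009/(-3402) = -54*1/3130 + 3009*(-1/3402) = -27/1565 - 1003/1134 = -1600313/1774710 ≈ -0.90173)
c*13 = -1600313/1774710*13 = -20804069/1774710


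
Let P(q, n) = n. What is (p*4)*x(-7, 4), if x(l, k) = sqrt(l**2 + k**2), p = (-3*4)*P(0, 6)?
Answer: -288*sqrt(65) ≈ -2321.9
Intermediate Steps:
p = -72 (p = -3*4*6 = -12*6 = -72)
x(l, k) = sqrt(k**2 + l**2)
(p*4)*x(-7, 4) = (-72*4)*sqrt(4**2 + (-7)**2) = -288*sqrt(16 + 49) = -288*sqrt(65)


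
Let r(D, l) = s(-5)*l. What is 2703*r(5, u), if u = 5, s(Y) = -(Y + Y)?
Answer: 135150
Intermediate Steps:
s(Y) = -2*Y
r(D, l) = 10*l (r(D, l) = (-2*(-5))*l = 10*l)
2703*r(5, u) = 2703*(10*5) = 2703*50 = 135150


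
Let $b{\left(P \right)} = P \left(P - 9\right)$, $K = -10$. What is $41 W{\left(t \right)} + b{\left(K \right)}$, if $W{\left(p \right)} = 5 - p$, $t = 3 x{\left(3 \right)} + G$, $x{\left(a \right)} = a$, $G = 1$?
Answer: $-15$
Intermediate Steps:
$t = 10$ ($t = 3 \cdot 3 + 1 = 9 + 1 = 10$)
$b{\left(P \right)} = P \left(-9 + P\right)$
$41 W{\left(t \right)} + b{\left(K \right)} = 41 \left(5 - 10\right) - 10 \left(-9 - 10\right) = 41 \left(5 - 10\right) - -190 = 41 \left(-5\right) + 190 = -205 + 190 = -15$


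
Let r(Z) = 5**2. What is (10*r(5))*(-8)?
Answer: -2000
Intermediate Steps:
r(Z) = 25
(10*r(5))*(-8) = (10*25)*(-8) = 250*(-8) = -2000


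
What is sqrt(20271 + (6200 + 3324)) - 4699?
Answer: -4699 + sqrt(29795) ≈ -4526.4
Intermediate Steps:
sqrt(20271 + (6200 + 3324)) - 4699 = sqrt(20271 + 9524) - 4699 = sqrt(29795) - 4699 = -4699 + sqrt(29795)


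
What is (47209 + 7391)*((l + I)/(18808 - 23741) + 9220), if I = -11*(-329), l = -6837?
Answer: 2483507098800/4933 ≈ 5.0345e+8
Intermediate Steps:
I = 3619
(47209 + 7391)*((l + I)/(18808 - 23741) + 9220) = (47209 + 7391)*((-6837 + 3619)/(18808 - 23741) + 9220) = 54600*(-3218/(-4933) + 9220) = 54600*(-3218*(-1/4933) + 9220) = 54600*(3218/4933 + 9220) = 54600*(45485478/4933) = 2483507098800/4933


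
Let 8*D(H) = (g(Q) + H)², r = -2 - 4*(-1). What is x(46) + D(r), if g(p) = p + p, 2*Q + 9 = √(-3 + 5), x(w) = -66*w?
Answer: -3036 + (7 - √2)²/8 ≈ -3032.1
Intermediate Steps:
r = 2 (r = -2 + 4 = 2)
Q = -9/2 + √2/2 (Q = -9/2 + √(-3 + 5)/2 = -9/2 + √2/2 ≈ -3.7929)
g(p) = 2*p
D(H) = (-9 + H + √2)²/8 (D(H) = (2*(-9/2 + √2/2) + H)²/8 = ((-9 + √2) + H)²/8 = (-9 + H + √2)²/8)
x(46) + D(r) = -66*46 + (-9 + 2 + √2)²/8 = -3036 + (-7 + √2)²/8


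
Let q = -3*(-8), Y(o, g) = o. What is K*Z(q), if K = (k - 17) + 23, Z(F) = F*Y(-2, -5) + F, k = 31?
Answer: -888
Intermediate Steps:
q = 24
Z(F) = -F (Z(F) = F*(-2) + F = -2*F + F = -F)
K = 37 (K = (31 - 17) + 23 = 14 + 23 = 37)
K*Z(q) = 37*(-1*24) = 37*(-24) = -888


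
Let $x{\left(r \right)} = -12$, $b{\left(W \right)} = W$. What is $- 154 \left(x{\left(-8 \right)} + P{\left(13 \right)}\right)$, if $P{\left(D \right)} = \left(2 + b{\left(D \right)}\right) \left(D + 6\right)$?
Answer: $-42042$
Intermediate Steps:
$P{\left(D \right)} = \left(2 + D\right) \left(6 + D\right)$ ($P{\left(D \right)} = \left(2 + D\right) \left(D + 6\right) = \left(2 + D\right) \left(6 + D\right)$)
$- 154 \left(x{\left(-8 \right)} + P{\left(13 \right)}\right) = - 154 \left(-12 + \left(12 + 13^{2} + 8 \cdot 13\right)\right) = - 154 \left(-12 + \left(12 + 169 + 104\right)\right) = - 154 \left(-12 + 285\right) = \left(-154\right) 273 = -42042$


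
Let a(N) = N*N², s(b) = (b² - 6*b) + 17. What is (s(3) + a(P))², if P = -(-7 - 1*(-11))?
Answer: 3136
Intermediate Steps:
P = -4 (P = -(-7 + 11) = -1*4 = -4)
s(b) = 17 + b² - 6*b
a(N) = N³
(s(3) + a(P))² = ((17 + 3² - 6*3) + (-4)³)² = ((17 + 9 - 18) - 64)² = (8 - 64)² = (-56)² = 3136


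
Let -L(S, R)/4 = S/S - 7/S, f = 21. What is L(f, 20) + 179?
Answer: 529/3 ≈ 176.33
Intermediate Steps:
L(S, R) = -4 + 28/S (L(S, R) = -4*(S/S - 7/S) = -4*(1 - 7/S) = -4 + 28/S)
L(f, 20) + 179 = (-4 + 28/21) + 179 = (-4 + 28*(1/21)) + 179 = (-4 + 4/3) + 179 = -8/3 + 179 = 529/3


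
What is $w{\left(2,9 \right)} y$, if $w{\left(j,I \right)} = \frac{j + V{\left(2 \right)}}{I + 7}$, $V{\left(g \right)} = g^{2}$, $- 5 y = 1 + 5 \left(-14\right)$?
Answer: $\frac{207}{40} \approx 5.175$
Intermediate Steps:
$y = \frac{69}{5}$ ($y = - \frac{1 + 5 \left(-14\right)}{5} = - \frac{1 - 70}{5} = \left(- \frac{1}{5}\right) \left(-69\right) = \frac{69}{5} \approx 13.8$)
$w{\left(j,I \right)} = \frac{4 + j}{7 + I}$ ($w{\left(j,I \right)} = \frac{j + 2^{2}}{I + 7} = \frac{j + 4}{7 + I} = \frac{4 + j}{7 + I}$)
$w{\left(2,9 \right)} y = \frac{4 + 2}{7 + 9} \cdot \frac{69}{5} = \frac{1}{16} \cdot 6 \cdot \frac{69}{5} = \frac{3}{8} \cdot \frac{69}{5} = \frac{207}{40}$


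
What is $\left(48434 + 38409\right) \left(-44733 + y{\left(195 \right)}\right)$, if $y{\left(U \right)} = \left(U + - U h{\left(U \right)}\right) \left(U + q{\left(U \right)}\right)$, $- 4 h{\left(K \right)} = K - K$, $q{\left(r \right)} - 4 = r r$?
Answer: $643415184321$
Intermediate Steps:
$q{\left(r \right)} = 4 + r^{2}$ ($q{\left(r \right)} = 4 + r r = 4 + r^{2}$)
$h{\left(K \right)} = 0$ ($h{\left(K \right)} = - \frac{K - K}{4} = \left(- \frac{1}{4}\right) 0 = 0$)
$y{\left(U \right)} = U \left(4 + U + U^{2}\right)$ ($y{\left(U \right)} = \left(U + - U 0\right) \left(U + \left(4 + U^{2}\right)\right) = \left(U + 0\right) \left(4 + U + U^{2}\right) = U \left(4 + U + U^{2}\right)$)
$\left(48434 + 38409\right) \left(-44733 + y{\left(195 \right)}\right) = \left(48434 + 38409\right) \left(-44733 + 195 \left(4 + 195 + 195^{2}\right)\right) = 86843 \left(-44733 + 195 \left(4 + 195 + 38025\right)\right) = 86843 \left(-44733 + 195 \cdot 38224\right) = 86843 \left(-44733 + 7453680\right) = 86843 \cdot 7408947 = 643415184321$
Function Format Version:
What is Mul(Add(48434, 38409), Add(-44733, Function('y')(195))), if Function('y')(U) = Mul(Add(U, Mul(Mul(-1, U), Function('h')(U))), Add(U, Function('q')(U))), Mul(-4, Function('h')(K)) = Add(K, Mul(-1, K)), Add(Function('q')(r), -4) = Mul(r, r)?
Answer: 643415184321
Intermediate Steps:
Function('q')(r) = Add(4, Pow(r, 2)) (Function('q')(r) = Add(4, Mul(r, r)) = Add(4, Pow(r, 2)))
Function('h')(K) = 0 (Function('h')(K) = Mul(Rational(-1, 4), Add(K, Mul(-1, K))) = Mul(Rational(-1, 4), 0) = 0)
Function('y')(U) = Mul(U, Add(4, U, Pow(U, 2))) (Function('y')(U) = Mul(Add(U, Mul(Mul(-1, U), 0)), Add(U, Add(4, Pow(U, 2)))) = Mul(Add(U, 0), Add(4, U, Pow(U, 2))) = Mul(U, Add(4, U, Pow(U, 2))))
Mul(Add(48434, 38409), Add(-44733, Function('y')(195))) = Mul(Add(48434, 38409), Add(-44733, Mul(195, Add(4, 195, Pow(195, 2))))) = Mul(86843, Add(-44733, Mul(195, Add(4, 195, 38025)))) = Mul(86843, Add(-44733, Mul(195, 38224))) = Mul(86843, Add(-44733, 7453680)) = Mul(86843, 7408947) = 643415184321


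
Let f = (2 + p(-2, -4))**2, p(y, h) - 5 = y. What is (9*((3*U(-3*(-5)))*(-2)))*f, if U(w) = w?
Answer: -20250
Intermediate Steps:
p(y, h) = 5 + y
f = 25 (f = (2 + (5 - 2))**2 = (2 + 3)**2 = 5**2 = 25)
(9*((3*U(-3*(-5)))*(-2)))*f = (9*((3*(-3*(-5)))*(-2)))*25 = (9*((3*15)*(-2)))*25 = (9*(45*(-2)))*25 = (9*(-90))*25 = -810*25 = -20250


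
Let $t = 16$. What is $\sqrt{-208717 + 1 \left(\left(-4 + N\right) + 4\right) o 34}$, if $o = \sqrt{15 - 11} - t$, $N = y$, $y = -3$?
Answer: $i \sqrt{207289} \approx 455.29 i$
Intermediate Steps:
$N = -3$
$o = -14$ ($o = \sqrt{15 - 11} - 16 = \sqrt{4} - 16 = 2 - 16 = -14$)
$\sqrt{-208717 + 1 \left(\left(-4 + N\right) + 4\right) o 34} = \sqrt{-208717 + 1 \left(\left(-4 - 3\right) + 4\right) \left(-14\right) 34} = \sqrt{-208717 + 1 \left(-7 + 4\right) \left(-14\right) 34} = \sqrt{-208717 + 1 \left(-3\right) \left(-14\right) 34} = \sqrt{-208717 + \left(-3\right) \left(-14\right) 34} = \sqrt{-208717 + 42 \cdot 34} = \sqrt{-208717 + 1428} = \sqrt{-207289} = i \sqrt{207289}$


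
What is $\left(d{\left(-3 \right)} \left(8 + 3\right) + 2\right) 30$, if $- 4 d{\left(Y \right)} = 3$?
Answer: $- \frac{375}{2} \approx -187.5$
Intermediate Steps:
$d{\left(Y \right)} = - \frac{3}{4}$ ($d{\left(Y \right)} = \left(- \frac{1}{4}\right) 3 = - \frac{3}{4}$)
$\left(d{\left(-3 \right)} \left(8 + 3\right) + 2\right) 30 = \left(- \frac{3 \left(8 + 3\right)}{4} + 2\right) 30 = \left(\left(- \frac{3}{4}\right) 11 + 2\right) 30 = \left(- \frac{33}{4} + 2\right) 30 = \left(- \frac{25}{4}\right) 30 = - \frac{375}{2}$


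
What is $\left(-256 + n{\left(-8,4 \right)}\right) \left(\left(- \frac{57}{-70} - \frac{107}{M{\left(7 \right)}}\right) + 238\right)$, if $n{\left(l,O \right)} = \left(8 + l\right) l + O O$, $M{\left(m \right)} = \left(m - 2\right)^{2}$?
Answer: $- \frac{1970088}{35} \approx -56288.0$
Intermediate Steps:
$M{\left(m \right)} = \left(-2 + m\right)^{2}$
$n{\left(l,O \right)} = O^{2} + l \left(8 + l\right)$ ($n{\left(l,O \right)} = l \left(8 + l\right) + O^{2} = O^{2} + l \left(8 + l\right)$)
$\left(-256 + n{\left(-8,4 \right)}\right) \left(\left(- \frac{57}{-70} - \frac{107}{M{\left(7 \right)}}\right) + 238\right) = \left(-256 + \left(4^{2} + \left(-8\right)^{2} + 8 \left(-8\right)\right)\right) \left(\left(- \frac{57}{-70} - \frac{107}{\left(-2 + 7\right)^{2}}\right) + 238\right) = \left(-256 + \left(16 + 64 - 64\right)\right) \left(\left(\left(-57\right) \left(- \frac{1}{70}\right) - \frac{107}{5^{2}}\right) + 238\right) = \left(-256 + 16\right) \left(\left(\frac{57}{70} - \frac{107}{25}\right) + 238\right) = - 240 \left(\left(\frac{57}{70} - \frac{107}{25}\right) + 238\right) = - 240 \left(- \frac{1213}{350} + 238\right) = \left(-240\right) \frac{82087}{350} = - \frac{1970088}{35}$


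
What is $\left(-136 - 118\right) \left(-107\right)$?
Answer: $27178$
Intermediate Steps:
$\left(-136 - 118\right) \left(-107\right) = \left(-254\right) \left(-107\right) = 27178$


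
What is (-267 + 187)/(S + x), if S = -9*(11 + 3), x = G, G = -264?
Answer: 8/39 ≈ 0.20513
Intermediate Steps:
x = -264
S = -126 (S = -9*14 = -126)
(-267 + 187)/(S + x) = (-267 + 187)/(-126 - 264) = -80/(-390) = -80*(-1/390) = 8/39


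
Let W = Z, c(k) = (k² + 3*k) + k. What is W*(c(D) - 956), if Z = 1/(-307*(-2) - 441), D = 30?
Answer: 64/173 ≈ 0.36994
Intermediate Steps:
c(k) = k² + 4*k
Z = 1/173 (Z = 1/(614 - 441) = 1/173 ≈ 0.0057803)
W = 1/173 ≈ 0.0057803
W*(c(D) - 956) = (30*(4 + 30) - 956)/173 = (30*34 - 956)/173 = (1020 - 956)/173 = (1/173)*64 = 64/173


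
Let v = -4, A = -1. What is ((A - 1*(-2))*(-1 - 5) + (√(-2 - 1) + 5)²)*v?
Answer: -64 - 40*I*√3 ≈ -64.0 - 69.282*I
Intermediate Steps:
((A - 1*(-2))*(-1 - 5) + (√(-2 - 1) + 5)²)*v = ((-1 - 1*(-2))*(-1 - 5) + (√(-2 - 1) + 5)²)*(-4) = ((-1 + 2)*(-6) + (√(-3) + 5)²)*(-4) = (1*(-6) + (I*√3 + 5)²)*(-4) = (-6 + (5 + I*√3)²)*(-4) = 24 - 4*(5 + I*√3)²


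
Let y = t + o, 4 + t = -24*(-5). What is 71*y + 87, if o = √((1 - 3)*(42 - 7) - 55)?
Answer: 8323 + 355*I*√5 ≈ 8323.0 + 793.8*I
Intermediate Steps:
o = 5*I*√5 (o = √(-2*35 - 55) = √(-70 - 55) = √(-125) = 5*I*√5 ≈ 11.18*I)
t = 116 (t = -4 - 24*(-5) = -4 + 120 = 116)
y = 116 + 5*I*√5 ≈ 116.0 + 11.18*I
71*y + 87 = 71*(116 + 5*I*√5) + 87 = (8236 + 355*I*√5) + 87 = 8323 + 355*I*√5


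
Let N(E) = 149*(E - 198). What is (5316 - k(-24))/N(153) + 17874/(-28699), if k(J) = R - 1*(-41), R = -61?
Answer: -272983034/192426795 ≈ -1.4186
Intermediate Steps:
k(J) = -20 (k(J) = -61 - 1*(-41) = -61 + 41 = -20)
N(E) = -29502 + 149*E (N(E) = 149*(-198 + E) = -29502 + 149*E)
(5316 - k(-24))/N(153) + 17874/(-28699) = (5316 - 1*(-20))/(-29502 + 149*153) + 17874/(-28699) = (5316 + 20)/(-29502 + 22797) + 17874*(-1/28699) = 5336/(-6705) - 17874/28699 = 5336*(-1/6705) - 17874/28699 = -5336/6705 - 17874/28699 = -272983034/192426795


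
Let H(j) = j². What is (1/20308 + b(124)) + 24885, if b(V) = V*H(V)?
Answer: 39225084773/20308 ≈ 1.9315e+6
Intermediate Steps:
b(V) = V³ (b(V) = V*V² = V³)
(1/20308 + b(124)) + 24885 = (1/20308 + 124³) + 24885 = (1/20308 + 1906624) + 24885 = 38719720193/20308 + 24885 = 39225084773/20308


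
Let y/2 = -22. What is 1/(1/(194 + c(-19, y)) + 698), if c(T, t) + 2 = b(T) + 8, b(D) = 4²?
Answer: 216/150769 ≈ 0.0014327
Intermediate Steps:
y = -44 (y = 2*(-22) = -44)
b(D) = 16
c(T, t) = 22 (c(T, t) = -2 + (16 + 8) = -2 + 24 = 22)
1/(1/(194 + c(-19, y)) + 698) = 1/(1/(194 + 22) + 698) = 1/(1/216 + 698) = 1/(150769/216) = 216/150769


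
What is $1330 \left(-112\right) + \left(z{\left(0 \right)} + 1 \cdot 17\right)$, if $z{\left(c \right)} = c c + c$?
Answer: $-148943$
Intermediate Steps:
$z{\left(c \right)} = c + c^{2}$ ($z{\left(c \right)} = c^{2} + c = c + c^{2}$)
$1330 \left(-112\right) + \left(z{\left(0 \right)} + 1 \cdot 17\right) = 1330 \left(-112\right) + \left(0 \left(1 + 0\right) + 1 \cdot 17\right) = -148960 + \left(0 \cdot 1 + 17\right) = -148960 + \left(0 + 17\right) = -148960 + 17 = -148943$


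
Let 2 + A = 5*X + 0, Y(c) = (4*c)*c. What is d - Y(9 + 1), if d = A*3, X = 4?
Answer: -346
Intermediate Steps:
Y(c) = 4*c²
A = 18 (A = -2 + (5*4 + 0) = -2 + (20 + 0) = -2 + 20 = 18)
d = 54 (d = 18*3 = 54)
d - Y(9 + 1) = 54 - 4*(9 + 1)² = 54 - 4*10² = 54 - 4*100 = 54 - 1*400 = 54 - 400 = -346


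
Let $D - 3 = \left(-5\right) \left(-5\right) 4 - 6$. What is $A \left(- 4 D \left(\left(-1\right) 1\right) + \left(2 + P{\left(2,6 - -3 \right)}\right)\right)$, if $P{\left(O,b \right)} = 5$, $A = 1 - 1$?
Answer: $0$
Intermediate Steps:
$A = 0$
$D = 97$ ($D = 3 - \left(6 - \left(-5\right) \left(-5\right) 4\right) = 3 + \left(25 \cdot 4 - 6\right) = 3 + \left(100 - 6\right) = 3 + 94 = 97$)
$A \left(- 4 D \left(\left(-1\right) 1\right) + \left(2 + P{\left(2,6 - -3 \right)}\right)\right) = 0 \left(\left(-4\right) 97 \left(\left(-1\right) 1\right) + \left(2 + 5\right)\right) = 0 \left(\left(-388\right) \left(-1\right) + 7\right) = 0 \left(388 + 7\right) = 0 \cdot 395 = 0$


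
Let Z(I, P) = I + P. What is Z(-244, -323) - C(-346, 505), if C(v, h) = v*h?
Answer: 174163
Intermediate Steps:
C(v, h) = h*v
Z(-244, -323) - C(-346, 505) = (-244 - 323) - 505*(-346) = -567 - 1*(-174730) = -567 + 174730 = 174163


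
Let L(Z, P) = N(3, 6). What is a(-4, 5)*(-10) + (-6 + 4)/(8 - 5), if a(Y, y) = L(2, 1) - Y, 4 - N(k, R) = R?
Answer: -62/3 ≈ -20.667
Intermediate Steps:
N(k, R) = 4 - R
L(Z, P) = -2 (L(Z, P) = 4 - 1*6 = 4 - 6 = -2)
a(Y, y) = -2 - Y
a(-4, 5)*(-10) + (-6 + 4)/(8 - 5) = (-2 - 1*(-4))*(-10) + (-6 + 4)/(8 - 5) = (-2 + 4)*(-10) - 2/3 = 2*(-10) - 2*1/3 = -20 - 2/3 = -62/3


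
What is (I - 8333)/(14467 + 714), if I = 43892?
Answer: 35559/15181 ≈ 2.3423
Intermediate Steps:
(I - 8333)/(14467 + 714) = (43892 - 8333)/(14467 + 714) = 35559/15181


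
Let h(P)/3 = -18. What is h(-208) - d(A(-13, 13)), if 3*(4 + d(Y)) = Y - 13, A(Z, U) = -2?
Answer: -45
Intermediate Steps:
d(Y) = -25/3 + Y/3 (d(Y) = -4 + (Y - 13)/3 = -4 + (-13 + Y)/3 = -4 + (-13/3 + Y/3) = -25/3 + Y/3)
h(P) = -54 (h(P) = 3*(-18) = -54)
h(-208) - d(A(-13, 13)) = -54 - (-25/3 + (1/3)*(-2)) = -54 - (-25/3 - 2/3) = -54 - 1*(-9) = -54 + 9 = -45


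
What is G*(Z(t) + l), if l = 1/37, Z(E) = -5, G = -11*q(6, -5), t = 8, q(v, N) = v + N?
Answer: 2024/37 ≈ 54.703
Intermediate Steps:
q(v, N) = N + v
G = -11 (G = -11*(-5 + 6) = -11*1 = -11)
l = 1/37 ≈ 0.027027
G*(Z(t) + l) = -11*(-5 + 1/37) = -11*(-184/37) = 2024/37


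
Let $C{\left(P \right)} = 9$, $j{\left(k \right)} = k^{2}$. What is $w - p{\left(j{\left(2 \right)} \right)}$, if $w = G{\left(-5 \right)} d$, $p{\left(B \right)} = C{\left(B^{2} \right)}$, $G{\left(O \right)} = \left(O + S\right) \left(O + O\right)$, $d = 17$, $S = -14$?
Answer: $3221$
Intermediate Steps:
$G{\left(O \right)} = 2 O \left(-14 + O\right)$ ($G{\left(O \right)} = \left(O - 14\right) \left(O + O\right) = \left(-14 + O\right) 2 O = 2 O \left(-14 + O\right)$)
$p{\left(B \right)} = 9$
$w = 3230$ ($w = 2 \left(-5\right) \left(-14 - 5\right) 17 = 2 \left(-5\right) \left(-19\right) 17 = 190 \cdot 17 = 3230$)
$w - p{\left(j{\left(2 \right)} \right)} = 3230 - 9 = 3221$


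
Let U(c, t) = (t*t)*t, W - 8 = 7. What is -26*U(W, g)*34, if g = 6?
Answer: -190944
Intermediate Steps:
W = 15 (W = 8 + 7 = 15)
U(c, t) = t**3 (U(c, t) = t**2*t = t**3)
-26*U(W, g)*34 = -26*6**3*34 = -26*216*34 = -5616*34 = -190944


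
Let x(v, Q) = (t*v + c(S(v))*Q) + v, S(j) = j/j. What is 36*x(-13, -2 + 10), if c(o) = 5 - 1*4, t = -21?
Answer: 9648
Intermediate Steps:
S(j) = 1
c(o) = 1 (c(o) = 5 - 4 = 1)
x(v, Q) = Q - 20*v (x(v, Q) = (-21*v + 1*Q) + v = (-21*v + Q) + v = (Q - 21*v) + v = Q - 20*v)
36*x(-13, -2 + 10) = 36*((-2 + 10) - 20*(-13)) = 36*(8 + 260) = 36*268 = 9648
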